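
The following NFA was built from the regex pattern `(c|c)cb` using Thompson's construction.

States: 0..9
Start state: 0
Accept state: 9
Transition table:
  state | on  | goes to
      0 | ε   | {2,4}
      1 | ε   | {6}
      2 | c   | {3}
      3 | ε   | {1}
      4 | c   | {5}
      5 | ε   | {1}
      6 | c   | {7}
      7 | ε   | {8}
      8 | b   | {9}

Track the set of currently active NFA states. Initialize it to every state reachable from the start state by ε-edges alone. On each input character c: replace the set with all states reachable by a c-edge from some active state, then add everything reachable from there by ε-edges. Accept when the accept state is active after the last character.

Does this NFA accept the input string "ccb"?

S₀ = ε-closure({0}) = {0,2,4}
'c' @ 1: {1,3,5,6}
'c' @ 2: {7,8}
'b' @ 3: {9}  ✓accept
end set {9} — state 9 in

Answer: ACCEPT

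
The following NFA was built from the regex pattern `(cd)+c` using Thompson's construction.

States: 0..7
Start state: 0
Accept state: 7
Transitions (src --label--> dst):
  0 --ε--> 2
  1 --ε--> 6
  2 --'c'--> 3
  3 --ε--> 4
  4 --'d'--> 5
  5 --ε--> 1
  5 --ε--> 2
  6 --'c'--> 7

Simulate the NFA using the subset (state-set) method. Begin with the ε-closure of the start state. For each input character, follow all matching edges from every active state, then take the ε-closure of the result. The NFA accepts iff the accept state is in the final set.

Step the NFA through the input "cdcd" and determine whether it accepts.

initial (ε-close {0}): {0,2}
'c' @ 1: {3,4}
'd' @ 2: {1,2,5,6}
'c' @ 3: {3,4,7}  ✓accept
'd' @ 4: {1,2,5,6}
end set {1,2,5,6} — state 7 not in

Answer: REJECT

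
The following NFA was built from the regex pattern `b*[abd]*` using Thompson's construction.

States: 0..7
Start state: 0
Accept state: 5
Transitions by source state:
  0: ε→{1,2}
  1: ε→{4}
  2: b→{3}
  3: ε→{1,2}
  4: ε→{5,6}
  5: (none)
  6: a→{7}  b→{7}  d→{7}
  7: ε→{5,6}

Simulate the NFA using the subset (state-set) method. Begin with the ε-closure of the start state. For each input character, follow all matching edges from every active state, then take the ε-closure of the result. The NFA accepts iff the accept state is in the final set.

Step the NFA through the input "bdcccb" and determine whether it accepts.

Answer: REJECT

Steps:
S₀ = ε-closure({0}) = {0,1,2,4,5,6}
'b' @ 1: {1,2,3,4,5,6,7}  (accept∈set)
'd' @ 2: {5,6,7}  (accept∈set)
'c' @ 3: {}  — dead — no transitions
rest 'ccb' ignored (set empty)
after full input: {}  (accept=5 not in)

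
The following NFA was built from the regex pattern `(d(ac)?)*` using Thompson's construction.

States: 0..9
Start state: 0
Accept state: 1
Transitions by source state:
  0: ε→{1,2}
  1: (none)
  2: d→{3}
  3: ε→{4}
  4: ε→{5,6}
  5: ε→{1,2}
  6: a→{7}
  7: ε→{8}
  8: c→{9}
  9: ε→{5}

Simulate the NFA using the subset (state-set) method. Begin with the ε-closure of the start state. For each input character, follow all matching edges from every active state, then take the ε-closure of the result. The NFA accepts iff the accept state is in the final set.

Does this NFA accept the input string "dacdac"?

Answer: ACCEPT

Trace:
initial (ε-close {0}): {0,1,2}
'd' @ 1: {1,2,3,4,5,6}  [accepting]
'a' @ 2: {7,8}
'c' @ 3: {1,2,5,9}  [accepting]
'd' @ 4: {1,2,3,4,5,6}  [accepting]
'a' @ 5: {7,8}
'c' @ 6: {1,2,5,9}  [accepting]
final: {1,2,5,9}; accept 1 in set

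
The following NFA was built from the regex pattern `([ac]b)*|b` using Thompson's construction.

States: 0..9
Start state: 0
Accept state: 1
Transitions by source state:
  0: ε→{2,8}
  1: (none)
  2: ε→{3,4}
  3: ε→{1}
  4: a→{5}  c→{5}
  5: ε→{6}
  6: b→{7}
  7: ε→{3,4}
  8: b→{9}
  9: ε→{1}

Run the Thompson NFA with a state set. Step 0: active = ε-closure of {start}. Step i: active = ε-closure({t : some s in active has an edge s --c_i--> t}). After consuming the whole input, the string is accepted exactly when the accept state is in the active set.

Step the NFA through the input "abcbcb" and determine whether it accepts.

S₀ = ε-closure({0}) = {0,1,2,3,4,8}
'a' @ 1: {5,6}
'b' @ 2: {1,3,4,7}  [accepting]
'c' @ 3: {5,6}
'b' @ 4: {1,3,4,7}  [accepting]
'c' @ 5: {5,6}
'b' @ 6: {1,3,4,7}  [accepting]
after full input: {1,3,4,7}  (accept=1 in)

Answer: ACCEPT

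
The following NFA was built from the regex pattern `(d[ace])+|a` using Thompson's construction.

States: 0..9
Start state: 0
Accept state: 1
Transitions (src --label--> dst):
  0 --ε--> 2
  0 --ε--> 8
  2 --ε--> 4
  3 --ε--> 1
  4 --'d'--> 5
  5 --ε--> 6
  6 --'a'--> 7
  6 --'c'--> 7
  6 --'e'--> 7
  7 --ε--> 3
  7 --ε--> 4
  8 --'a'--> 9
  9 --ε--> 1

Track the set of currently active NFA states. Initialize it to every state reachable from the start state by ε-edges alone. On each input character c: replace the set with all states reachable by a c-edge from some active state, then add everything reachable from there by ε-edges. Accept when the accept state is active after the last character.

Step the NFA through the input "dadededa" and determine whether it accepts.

S₀ = ε-closure({0}) = {0,2,4,8}
'd' @ 1: {5,6}
'a' @ 2: {1,3,4,7}  (accept∈set)
'd' @ 3: {5,6}
'e' @ 4: {1,3,4,7}  (accept∈set)
'd' @ 5: {5,6}
'e' @ 6: {1,3,4,7}  (accept∈set)
'd' @ 7: {5,6}
'a' @ 8: {1,3,4,7}  (accept∈set)
end set {1,3,4,7} — state 1 in

Answer: ACCEPT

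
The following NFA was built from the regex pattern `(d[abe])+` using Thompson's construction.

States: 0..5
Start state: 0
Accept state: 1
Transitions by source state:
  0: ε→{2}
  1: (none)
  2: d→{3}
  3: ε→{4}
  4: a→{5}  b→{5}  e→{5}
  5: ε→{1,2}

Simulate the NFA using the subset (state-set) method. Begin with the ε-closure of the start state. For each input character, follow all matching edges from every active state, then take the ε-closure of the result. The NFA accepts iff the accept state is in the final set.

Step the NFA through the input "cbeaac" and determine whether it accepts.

S₀ = ε-closure({0}) = {0,2}
'c' @ 1: {}  — state set empty
rest 'beaac' ignored (set empty)
end set {} — state 1 not in

Answer: REJECT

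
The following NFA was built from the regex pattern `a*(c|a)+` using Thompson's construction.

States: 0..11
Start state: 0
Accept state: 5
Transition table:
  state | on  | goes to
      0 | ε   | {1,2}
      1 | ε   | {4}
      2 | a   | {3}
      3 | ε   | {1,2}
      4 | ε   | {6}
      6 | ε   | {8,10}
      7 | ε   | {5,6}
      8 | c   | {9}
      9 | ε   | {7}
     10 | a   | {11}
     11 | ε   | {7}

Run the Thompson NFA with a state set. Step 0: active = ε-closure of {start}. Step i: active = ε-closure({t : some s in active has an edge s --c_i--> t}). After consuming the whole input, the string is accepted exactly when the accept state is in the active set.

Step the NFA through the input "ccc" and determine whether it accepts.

Answer: ACCEPT

Derivation:
start: ε-closure({0}) = {0,1,2,4,6,8,10}
'c' @ 1: {5,6,7,8,9,10}  [accepting]
'c' @ 2: {5,6,7,8,9,10}  [accepting]
'c' @ 3: {5,6,7,8,9,10}  [accepting]
end set {5,6,7,8,9,10} — state 5 in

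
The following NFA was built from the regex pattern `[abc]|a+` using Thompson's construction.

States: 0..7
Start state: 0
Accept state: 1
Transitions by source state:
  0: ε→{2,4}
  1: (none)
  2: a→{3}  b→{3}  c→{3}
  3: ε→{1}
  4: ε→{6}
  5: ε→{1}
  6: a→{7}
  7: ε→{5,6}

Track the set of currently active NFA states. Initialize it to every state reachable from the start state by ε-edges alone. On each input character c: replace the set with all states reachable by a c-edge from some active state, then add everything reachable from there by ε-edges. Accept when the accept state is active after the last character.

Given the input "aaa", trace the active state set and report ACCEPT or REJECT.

Answer: ACCEPT

Trace:
start: ε-closure({0}) = {0,2,4,6}
'a' @ 1: {1,3,5,6,7}  (accept∈set)
'a' @ 2: {1,5,6,7}  (accept∈set)
'a' @ 3: {1,5,6,7}  (accept∈set)
after full input: {1,5,6,7}  (accept=1 in)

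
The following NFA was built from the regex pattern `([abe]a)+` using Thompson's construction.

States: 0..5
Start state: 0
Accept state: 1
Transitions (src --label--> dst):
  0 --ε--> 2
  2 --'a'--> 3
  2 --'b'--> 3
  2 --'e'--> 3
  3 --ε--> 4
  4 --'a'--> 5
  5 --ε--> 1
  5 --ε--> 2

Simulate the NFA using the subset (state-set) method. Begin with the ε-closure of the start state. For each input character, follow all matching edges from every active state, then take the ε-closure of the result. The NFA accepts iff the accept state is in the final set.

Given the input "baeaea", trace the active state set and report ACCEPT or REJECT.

initial (ε-close {0}): {0,2}
'b' @ 1: {3,4}
'a' @ 2: {1,2,5}  ✓accept
'e' @ 3: {3,4}
'a' @ 4: {1,2,5}  ✓accept
'e' @ 5: {3,4}
'a' @ 6: {1,2,5}  ✓accept
final: {1,2,5}; accept 1 in set

Answer: ACCEPT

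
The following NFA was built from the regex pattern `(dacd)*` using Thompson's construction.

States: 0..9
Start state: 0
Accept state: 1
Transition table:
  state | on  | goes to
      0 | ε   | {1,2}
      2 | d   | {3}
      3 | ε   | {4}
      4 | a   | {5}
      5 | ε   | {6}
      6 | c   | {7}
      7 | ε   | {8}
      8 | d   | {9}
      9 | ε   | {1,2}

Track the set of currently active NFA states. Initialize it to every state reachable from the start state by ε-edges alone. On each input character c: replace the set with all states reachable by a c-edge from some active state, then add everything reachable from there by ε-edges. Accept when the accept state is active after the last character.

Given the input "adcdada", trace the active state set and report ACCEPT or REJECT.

start: ε-closure({0}) = {0,1,2}
'a' @ 1: {}  — dead — no transitions
rest 'dcdada' ignored (set empty)
end set {} — state 1 not in

Answer: REJECT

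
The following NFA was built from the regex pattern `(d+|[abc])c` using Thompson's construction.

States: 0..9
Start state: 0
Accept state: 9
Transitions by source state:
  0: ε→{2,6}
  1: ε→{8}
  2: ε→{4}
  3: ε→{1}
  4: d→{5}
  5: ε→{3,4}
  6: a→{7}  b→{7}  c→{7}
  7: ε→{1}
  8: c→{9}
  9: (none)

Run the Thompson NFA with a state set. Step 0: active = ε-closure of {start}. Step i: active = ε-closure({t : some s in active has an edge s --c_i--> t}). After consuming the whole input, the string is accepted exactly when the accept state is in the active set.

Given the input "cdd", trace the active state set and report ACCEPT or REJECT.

Answer: REJECT

Derivation:
start: ε-closure({0}) = {0,2,4,6}
'c' @ 1: {1,7,8}
'd' @ 2: {}  — dead — no transitions
rest 'd' ignored (set empty)
end set {} — state 9 not in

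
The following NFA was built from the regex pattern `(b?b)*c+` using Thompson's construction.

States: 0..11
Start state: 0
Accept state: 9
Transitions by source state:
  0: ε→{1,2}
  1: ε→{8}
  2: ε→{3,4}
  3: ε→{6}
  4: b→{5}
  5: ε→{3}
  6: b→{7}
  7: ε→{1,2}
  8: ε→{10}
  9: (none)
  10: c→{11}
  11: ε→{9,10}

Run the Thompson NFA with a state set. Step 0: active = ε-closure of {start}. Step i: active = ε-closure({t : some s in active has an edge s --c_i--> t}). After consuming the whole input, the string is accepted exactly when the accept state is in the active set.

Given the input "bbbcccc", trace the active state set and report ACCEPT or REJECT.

Answer: ACCEPT

Trace:
S₀ = ε-closure({0}) = {0,1,2,3,4,6,8,10}
'b' @ 1: {1,2,3,4,5,6,7,8,10}
'b' @ 2: {1,2,3,4,5,6,7,8,10}
'b' @ 3: {1,2,3,4,5,6,7,8,10}
'c' @ 4: {9,10,11}  ✓accept
'c' @ 5: {9,10,11}  ✓accept
'c' @ 6: {9,10,11}  ✓accept
'c' @ 7: {9,10,11}  ✓accept
after full input: {9,10,11}  (accept=9 in)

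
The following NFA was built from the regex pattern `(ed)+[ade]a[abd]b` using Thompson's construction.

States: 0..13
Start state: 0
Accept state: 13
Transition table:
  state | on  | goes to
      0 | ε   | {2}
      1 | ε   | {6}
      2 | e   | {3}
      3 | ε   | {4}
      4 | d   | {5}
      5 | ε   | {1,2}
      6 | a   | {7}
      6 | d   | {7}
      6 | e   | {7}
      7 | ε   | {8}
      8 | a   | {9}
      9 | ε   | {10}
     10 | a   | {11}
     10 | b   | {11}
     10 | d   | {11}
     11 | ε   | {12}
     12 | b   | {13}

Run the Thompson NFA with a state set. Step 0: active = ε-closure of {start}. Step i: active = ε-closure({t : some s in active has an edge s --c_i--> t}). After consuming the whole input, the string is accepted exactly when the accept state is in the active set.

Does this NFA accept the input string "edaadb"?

Answer: ACCEPT

Trace:
initial (ε-close {0}): {0,2}
'e' @ 1: {3,4}
'd' @ 2: {1,2,5,6}
'a' @ 3: {7,8}
'a' @ 4: {9,10}
'd' @ 5: {11,12}
'b' @ 6: {13}  ✓accept
final: {13}; accept 13 in set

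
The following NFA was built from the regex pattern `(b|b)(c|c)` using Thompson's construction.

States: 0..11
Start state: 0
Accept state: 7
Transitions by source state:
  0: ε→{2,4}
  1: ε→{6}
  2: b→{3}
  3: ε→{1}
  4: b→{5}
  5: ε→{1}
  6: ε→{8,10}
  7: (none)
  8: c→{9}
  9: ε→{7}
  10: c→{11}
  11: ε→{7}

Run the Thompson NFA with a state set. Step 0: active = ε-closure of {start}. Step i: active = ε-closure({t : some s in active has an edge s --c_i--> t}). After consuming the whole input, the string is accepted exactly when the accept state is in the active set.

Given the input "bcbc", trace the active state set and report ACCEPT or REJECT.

initial (ε-close {0}): {0,2,4}
'b' @ 1: {1,3,5,6,8,10}
'c' @ 2: {7,9,11}  [accepting]
'b' @ 3: {}  — dead — no transitions
rest 'c' ignored (set empty)
final: {}; accept 7 not in set

Answer: REJECT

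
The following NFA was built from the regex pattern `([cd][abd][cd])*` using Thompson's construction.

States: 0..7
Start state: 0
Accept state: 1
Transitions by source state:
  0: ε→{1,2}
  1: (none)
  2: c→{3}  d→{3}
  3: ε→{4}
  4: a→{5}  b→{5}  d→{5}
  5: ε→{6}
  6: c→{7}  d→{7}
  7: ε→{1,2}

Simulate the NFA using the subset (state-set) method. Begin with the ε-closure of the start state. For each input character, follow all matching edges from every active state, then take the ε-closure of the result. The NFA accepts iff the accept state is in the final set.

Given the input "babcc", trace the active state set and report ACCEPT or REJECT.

S₀ = ε-closure({0}) = {0,1,2}
'b' @ 1: {}  — no active states
rest 'abcc' ignored (set empty)
end set {} — state 1 not in

Answer: REJECT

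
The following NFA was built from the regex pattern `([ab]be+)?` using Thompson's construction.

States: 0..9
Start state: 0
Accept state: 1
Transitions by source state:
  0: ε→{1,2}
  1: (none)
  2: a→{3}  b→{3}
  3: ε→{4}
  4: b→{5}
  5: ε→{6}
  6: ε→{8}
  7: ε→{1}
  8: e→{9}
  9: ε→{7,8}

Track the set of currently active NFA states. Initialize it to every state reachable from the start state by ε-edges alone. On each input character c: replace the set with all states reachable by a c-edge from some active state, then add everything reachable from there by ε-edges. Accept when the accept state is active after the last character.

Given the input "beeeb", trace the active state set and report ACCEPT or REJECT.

S₀ = ε-closure({0}) = {0,1,2}
'b' @ 1: {3,4}
'e' @ 2: {}  — dead — no transitions
rest 'eeb' ignored (set empty)
final: {}; accept 1 not in set

Answer: REJECT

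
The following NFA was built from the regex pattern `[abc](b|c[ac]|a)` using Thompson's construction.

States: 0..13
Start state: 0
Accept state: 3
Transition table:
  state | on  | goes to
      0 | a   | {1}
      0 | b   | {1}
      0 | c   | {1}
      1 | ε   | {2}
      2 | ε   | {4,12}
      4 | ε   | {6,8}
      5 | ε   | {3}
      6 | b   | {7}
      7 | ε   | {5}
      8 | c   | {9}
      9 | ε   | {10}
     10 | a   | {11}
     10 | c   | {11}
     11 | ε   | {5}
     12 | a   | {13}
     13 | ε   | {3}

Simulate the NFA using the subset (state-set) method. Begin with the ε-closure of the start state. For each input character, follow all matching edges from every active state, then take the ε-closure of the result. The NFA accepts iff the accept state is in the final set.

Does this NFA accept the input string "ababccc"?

S₀ = ε-closure({0}) = {0}
'a' @ 1: {1,2,4,6,8,12}
'b' @ 2: {3,5,7}  (accept∈set)
'a' @ 3: {}  — dead — no transitions
rest 'bccc' ignored (set empty)
end set {} — state 3 not in

Answer: REJECT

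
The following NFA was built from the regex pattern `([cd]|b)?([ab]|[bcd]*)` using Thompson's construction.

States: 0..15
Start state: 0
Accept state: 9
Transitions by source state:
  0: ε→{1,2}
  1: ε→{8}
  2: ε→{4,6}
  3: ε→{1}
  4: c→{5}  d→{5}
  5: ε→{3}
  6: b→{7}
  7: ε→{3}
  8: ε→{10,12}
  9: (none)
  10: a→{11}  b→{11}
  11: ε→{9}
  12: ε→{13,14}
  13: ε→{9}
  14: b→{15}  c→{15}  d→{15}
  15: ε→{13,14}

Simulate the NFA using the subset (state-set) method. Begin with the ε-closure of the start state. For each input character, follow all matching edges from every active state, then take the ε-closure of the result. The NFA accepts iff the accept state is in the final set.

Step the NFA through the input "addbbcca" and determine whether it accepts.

S₀ = ε-closure({0}) = {0,1,2,4,6,8,9,10,12,13,14}
'a' @ 1: {9,11}  ✓accept
'd' @ 2: {}  — no active states
rest 'dbbcca' ignored (set empty)
final: {}; accept 9 not in set

Answer: REJECT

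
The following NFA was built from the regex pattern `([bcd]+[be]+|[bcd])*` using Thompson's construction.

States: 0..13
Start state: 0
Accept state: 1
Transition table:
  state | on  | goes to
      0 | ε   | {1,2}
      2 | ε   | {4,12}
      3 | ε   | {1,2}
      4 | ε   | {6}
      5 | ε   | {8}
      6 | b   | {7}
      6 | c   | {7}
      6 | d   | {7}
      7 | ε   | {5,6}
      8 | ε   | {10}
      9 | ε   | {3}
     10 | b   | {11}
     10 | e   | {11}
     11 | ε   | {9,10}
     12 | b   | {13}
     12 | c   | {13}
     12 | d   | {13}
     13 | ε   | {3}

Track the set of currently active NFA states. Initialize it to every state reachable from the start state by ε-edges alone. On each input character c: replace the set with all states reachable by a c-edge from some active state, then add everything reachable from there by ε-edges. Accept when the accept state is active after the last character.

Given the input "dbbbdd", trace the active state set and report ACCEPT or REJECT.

Answer: ACCEPT

Trace:
start: ε-closure({0}) = {0,1,2,4,6,12}
'd' @ 1: {1,2,3,4,5,6,7,8,10,12,13}  (accept∈set)
'b' @ 2: {1,2,3,4,5,6,7,8,9,10,11,12,13}  (accept∈set)
'b' @ 3: {1,2,3,4,5,6,7,8,9,10,11,12,13}  (accept∈set)
'b' @ 4: {1,2,3,4,5,6,7,8,9,10,11,12,13}  (accept∈set)
'd' @ 5: {1,2,3,4,5,6,7,8,10,12,13}  (accept∈set)
'd' @ 6: {1,2,3,4,5,6,7,8,10,12,13}  (accept∈set)
after full input: {1,2,3,4,5,6,7,8,10,12,13}  (accept=1 in)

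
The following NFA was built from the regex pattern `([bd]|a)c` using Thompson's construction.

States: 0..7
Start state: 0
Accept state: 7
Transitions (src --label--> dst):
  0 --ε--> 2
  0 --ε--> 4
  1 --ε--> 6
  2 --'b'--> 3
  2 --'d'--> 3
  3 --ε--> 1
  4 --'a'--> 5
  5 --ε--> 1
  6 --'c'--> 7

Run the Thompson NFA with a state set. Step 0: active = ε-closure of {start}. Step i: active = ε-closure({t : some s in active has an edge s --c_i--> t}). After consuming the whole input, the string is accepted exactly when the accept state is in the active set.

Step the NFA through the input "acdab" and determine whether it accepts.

initial (ε-close {0}): {0,2,4}
'a' @ 1: {1,5,6}
'c' @ 2: {7}  ✓accept
'd' @ 3: {}  — state set empty
rest 'ab' ignored (set empty)
after full input: {}  (accept=7 not in)

Answer: REJECT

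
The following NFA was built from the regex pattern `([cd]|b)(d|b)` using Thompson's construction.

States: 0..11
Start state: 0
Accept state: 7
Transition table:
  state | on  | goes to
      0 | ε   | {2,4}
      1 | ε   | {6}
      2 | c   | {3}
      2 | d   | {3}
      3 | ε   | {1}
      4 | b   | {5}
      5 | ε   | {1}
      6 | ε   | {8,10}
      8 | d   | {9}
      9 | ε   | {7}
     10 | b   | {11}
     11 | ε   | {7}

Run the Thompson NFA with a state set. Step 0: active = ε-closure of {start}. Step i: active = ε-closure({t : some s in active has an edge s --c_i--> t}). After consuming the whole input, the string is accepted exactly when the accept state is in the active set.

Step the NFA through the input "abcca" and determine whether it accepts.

initial (ε-close {0}): {0,2,4}
'a' @ 1: {}  — no active states
rest 'bcca' ignored (set empty)
final: {}; accept 7 not in set

Answer: REJECT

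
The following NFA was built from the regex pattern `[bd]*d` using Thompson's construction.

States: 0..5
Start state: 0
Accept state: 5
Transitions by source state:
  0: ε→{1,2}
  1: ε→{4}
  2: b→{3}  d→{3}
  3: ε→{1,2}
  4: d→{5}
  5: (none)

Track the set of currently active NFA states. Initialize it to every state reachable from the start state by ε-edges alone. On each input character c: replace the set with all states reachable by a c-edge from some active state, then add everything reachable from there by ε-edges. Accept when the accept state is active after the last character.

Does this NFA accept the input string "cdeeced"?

Answer: REJECT

Trace:
S₀ = ε-closure({0}) = {0,1,2,4}
'c' @ 1: {}  — state set empty
rest 'deeced' ignored (set empty)
after full input: {}  (accept=5 not in)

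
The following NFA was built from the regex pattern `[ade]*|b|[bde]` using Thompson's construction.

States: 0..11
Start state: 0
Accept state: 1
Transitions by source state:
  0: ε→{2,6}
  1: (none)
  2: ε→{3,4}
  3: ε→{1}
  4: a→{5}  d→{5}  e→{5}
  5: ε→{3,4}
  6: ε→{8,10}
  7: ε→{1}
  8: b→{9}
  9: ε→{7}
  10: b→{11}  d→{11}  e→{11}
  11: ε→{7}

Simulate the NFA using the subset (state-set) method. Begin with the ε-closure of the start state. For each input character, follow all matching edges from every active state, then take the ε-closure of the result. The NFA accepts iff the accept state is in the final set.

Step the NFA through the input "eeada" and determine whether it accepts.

initial (ε-close {0}): {0,1,2,3,4,6,8,10}
'e' @ 1: {1,3,4,5,7,11}  (accept∈set)
'e' @ 2: {1,3,4,5}  (accept∈set)
'a' @ 3: {1,3,4,5}  (accept∈set)
'd' @ 4: {1,3,4,5}  (accept∈set)
'a' @ 5: {1,3,4,5}  (accept∈set)
after full input: {1,3,4,5}  (accept=1 in)

Answer: ACCEPT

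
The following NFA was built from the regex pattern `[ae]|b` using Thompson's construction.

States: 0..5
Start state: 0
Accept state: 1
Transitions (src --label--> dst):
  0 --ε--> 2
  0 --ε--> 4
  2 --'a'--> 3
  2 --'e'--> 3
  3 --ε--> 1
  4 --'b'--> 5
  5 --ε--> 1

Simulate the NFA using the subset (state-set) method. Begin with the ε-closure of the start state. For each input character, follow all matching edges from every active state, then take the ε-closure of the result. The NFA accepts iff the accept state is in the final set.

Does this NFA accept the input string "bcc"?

initial (ε-close {0}): {0,2,4}
'b' @ 1: {1,5}  ✓accept
'c' @ 2: {}  — no active states
rest 'c' ignored (set empty)
final: {}; accept 1 not in set

Answer: REJECT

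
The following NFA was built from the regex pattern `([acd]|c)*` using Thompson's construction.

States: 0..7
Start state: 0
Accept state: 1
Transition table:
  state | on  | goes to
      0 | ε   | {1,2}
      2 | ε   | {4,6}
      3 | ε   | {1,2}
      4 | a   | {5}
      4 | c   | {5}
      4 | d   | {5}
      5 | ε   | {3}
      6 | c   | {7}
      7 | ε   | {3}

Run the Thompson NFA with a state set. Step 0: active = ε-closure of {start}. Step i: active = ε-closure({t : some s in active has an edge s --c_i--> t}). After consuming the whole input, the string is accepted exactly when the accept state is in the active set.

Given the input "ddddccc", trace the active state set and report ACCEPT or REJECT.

Answer: ACCEPT

Steps:
start: ε-closure({0}) = {0,1,2,4,6}
'd' @ 1: {1,2,3,4,5,6}  [accepting]
'd' @ 2: {1,2,3,4,5,6}  [accepting]
'd' @ 3: {1,2,3,4,5,6}  [accepting]
'd' @ 4: {1,2,3,4,5,6}  [accepting]
'c' @ 5: {1,2,3,4,5,6,7}  [accepting]
'c' @ 6: {1,2,3,4,5,6,7}  [accepting]
'c' @ 7: {1,2,3,4,5,6,7}  [accepting]
after full input: {1,2,3,4,5,6,7}  (accept=1 in)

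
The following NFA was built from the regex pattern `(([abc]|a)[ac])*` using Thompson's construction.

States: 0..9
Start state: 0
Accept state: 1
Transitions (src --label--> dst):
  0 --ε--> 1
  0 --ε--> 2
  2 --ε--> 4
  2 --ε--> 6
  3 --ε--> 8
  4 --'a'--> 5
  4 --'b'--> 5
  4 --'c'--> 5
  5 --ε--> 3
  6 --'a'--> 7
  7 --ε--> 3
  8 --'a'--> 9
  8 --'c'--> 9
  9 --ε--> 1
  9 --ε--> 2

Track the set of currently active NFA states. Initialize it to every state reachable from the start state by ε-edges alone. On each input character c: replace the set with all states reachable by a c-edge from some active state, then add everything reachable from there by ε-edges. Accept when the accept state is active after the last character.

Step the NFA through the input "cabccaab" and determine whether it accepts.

Answer: REJECT

Steps:
S₀ = ε-closure({0}) = {0,1,2,4,6}
'c' @ 1: {3,5,8}
'a' @ 2: {1,2,4,6,9}  [accepting]
'b' @ 3: {3,5,8}
'c' @ 4: {1,2,4,6,9}  [accepting]
'c' @ 5: {3,5,8}
'a' @ 6: {1,2,4,6,9}  [accepting]
'a' @ 7: {3,5,7,8}
'b' @ 8: {}  — no active states
end set {} — state 1 not in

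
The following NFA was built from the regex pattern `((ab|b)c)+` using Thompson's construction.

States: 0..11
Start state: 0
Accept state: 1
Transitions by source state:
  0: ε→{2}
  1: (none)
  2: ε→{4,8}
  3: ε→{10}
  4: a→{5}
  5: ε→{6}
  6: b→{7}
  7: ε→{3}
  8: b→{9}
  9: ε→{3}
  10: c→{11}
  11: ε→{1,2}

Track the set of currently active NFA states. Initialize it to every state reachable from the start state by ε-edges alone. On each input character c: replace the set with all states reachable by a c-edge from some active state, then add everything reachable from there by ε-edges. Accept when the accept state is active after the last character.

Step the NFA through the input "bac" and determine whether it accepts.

start: ε-closure({0}) = {0,2,4,8}
'b' @ 1: {3,9,10}
'a' @ 2: {}  — state set empty
rest 'c' ignored (set empty)
final: {}; accept 1 not in set

Answer: REJECT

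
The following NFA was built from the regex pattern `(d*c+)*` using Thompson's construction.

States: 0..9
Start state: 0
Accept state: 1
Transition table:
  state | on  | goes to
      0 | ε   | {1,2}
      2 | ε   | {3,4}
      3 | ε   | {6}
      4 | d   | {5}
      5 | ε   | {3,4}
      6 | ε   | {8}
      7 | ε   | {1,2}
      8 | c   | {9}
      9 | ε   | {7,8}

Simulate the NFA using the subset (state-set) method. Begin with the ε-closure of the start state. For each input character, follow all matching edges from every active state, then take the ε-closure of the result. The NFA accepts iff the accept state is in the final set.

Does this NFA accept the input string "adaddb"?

start: ε-closure({0}) = {0,1,2,3,4,6,8}
'a' @ 1: {}  — state set empty
rest 'daddb' ignored (set empty)
end set {} — state 1 not in

Answer: REJECT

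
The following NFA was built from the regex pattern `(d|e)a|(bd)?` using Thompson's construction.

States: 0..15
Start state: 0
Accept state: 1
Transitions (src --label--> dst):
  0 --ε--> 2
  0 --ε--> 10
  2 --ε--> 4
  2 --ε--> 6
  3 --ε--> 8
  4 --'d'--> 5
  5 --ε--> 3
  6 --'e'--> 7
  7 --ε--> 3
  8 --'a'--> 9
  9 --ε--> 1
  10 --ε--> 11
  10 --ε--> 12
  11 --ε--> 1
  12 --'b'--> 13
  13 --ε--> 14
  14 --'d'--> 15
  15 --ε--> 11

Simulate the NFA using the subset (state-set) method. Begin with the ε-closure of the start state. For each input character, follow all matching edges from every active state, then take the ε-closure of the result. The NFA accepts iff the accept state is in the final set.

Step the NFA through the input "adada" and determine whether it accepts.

initial (ε-close {0}): {0,1,2,4,6,10,11,12}
'a' @ 1: {}  — dead — no transitions
rest 'dada' ignored (set empty)
after full input: {}  (accept=1 not in)

Answer: REJECT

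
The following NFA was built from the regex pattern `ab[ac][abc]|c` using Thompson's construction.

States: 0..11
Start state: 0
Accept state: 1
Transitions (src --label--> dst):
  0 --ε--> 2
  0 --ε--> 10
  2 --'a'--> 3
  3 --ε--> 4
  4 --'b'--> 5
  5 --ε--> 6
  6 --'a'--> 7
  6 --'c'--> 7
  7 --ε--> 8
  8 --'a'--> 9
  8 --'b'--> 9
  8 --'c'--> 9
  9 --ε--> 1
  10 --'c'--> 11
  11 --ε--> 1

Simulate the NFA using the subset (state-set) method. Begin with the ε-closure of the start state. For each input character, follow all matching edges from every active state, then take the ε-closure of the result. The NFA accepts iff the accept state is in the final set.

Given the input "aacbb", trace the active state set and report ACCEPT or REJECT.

Answer: REJECT

Trace:
start: ε-closure({0}) = {0,2,10}
'a' @ 1: {3,4}
'a' @ 2: {}  — dead — no transitions
rest 'cbb' ignored (set empty)
final: {}; accept 1 not in set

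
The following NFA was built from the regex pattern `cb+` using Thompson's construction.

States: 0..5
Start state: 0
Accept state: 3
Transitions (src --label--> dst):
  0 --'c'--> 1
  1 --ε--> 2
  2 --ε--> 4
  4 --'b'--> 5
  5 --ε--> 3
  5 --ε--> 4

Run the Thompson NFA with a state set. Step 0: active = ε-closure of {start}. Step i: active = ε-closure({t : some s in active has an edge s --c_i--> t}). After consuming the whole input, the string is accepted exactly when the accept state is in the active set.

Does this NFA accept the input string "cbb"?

Answer: ACCEPT

Steps:
initial (ε-close {0}): {0}
'c' @ 1: {1,2,4}
'b' @ 2: {3,4,5}  [accepting]
'b' @ 3: {3,4,5}  [accepting]
end set {3,4,5} — state 3 in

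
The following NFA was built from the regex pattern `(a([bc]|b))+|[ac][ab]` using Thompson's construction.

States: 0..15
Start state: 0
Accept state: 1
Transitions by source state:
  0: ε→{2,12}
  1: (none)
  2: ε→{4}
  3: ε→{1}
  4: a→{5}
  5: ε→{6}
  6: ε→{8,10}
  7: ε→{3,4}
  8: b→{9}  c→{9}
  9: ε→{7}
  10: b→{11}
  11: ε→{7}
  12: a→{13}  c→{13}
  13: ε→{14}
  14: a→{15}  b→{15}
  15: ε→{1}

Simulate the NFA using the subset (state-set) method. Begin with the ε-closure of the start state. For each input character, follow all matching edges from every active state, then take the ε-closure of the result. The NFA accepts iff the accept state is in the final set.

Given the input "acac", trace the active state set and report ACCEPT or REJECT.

S₀ = ε-closure({0}) = {0,2,4,12}
'a' @ 1: {5,6,8,10,13,14}
'c' @ 2: {1,3,4,7,9}  ✓accept
'a' @ 3: {5,6,8,10}
'c' @ 4: {1,3,4,7,9}  ✓accept
after full input: {1,3,4,7,9}  (accept=1 in)

Answer: ACCEPT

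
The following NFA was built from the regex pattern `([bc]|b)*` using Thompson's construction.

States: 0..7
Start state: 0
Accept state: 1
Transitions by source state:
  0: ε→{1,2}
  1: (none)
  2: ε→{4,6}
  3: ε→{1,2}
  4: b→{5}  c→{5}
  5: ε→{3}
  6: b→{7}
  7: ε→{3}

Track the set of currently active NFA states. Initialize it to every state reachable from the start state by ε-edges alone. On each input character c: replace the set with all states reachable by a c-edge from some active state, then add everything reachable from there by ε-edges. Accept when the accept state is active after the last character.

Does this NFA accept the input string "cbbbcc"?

Answer: ACCEPT

Trace:
start: ε-closure({0}) = {0,1,2,4,6}
'c' @ 1: {1,2,3,4,5,6}  ✓accept
'b' @ 2: {1,2,3,4,5,6,7}  ✓accept
'b' @ 3: {1,2,3,4,5,6,7}  ✓accept
'b' @ 4: {1,2,3,4,5,6,7}  ✓accept
'c' @ 5: {1,2,3,4,5,6}  ✓accept
'c' @ 6: {1,2,3,4,5,6}  ✓accept
after full input: {1,2,3,4,5,6}  (accept=1 in)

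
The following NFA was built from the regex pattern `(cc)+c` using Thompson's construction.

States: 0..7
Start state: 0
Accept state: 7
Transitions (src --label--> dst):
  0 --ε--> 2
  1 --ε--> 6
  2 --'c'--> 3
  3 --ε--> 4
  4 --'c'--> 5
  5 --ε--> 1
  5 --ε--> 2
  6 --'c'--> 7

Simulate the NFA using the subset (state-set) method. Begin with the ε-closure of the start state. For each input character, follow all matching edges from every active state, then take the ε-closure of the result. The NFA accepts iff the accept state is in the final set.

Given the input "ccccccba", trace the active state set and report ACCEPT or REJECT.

Answer: REJECT

Trace:
start: ε-closure({0}) = {0,2}
'c' @ 1: {3,4}
'c' @ 2: {1,2,5,6}
'c' @ 3: {3,4,7}  ✓accept
'c' @ 4: {1,2,5,6}
'c' @ 5: {3,4,7}  ✓accept
'c' @ 6: {1,2,5,6}
'b' @ 7: {}  — dead — no transitions
rest 'a' ignored (set empty)
after full input: {}  (accept=7 not in)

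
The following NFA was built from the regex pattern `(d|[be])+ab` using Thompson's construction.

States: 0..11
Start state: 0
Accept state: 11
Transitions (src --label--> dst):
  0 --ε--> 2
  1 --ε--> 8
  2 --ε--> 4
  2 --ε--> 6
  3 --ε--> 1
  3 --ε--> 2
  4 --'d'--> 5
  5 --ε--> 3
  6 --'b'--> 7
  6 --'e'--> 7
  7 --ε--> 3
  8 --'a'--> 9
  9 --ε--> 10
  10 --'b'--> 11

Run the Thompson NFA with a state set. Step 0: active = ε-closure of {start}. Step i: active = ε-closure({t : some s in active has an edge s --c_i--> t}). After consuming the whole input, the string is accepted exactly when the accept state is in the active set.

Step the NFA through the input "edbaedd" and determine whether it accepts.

S₀ = ε-closure({0}) = {0,2,4,6}
'e' @ 1: {1,2,3,4,6,7,8}
'd' @ 2: {1,2,3,4,5,6,8}
'b' @ 3: {1,2,3,4,6,7,8}
'a' @ 4: {9,10}
'e' @ 5: {}  — state set empty
rest 'dd' ignored (set empty)
final: {}; accept 11 not in set

Answer: REJECT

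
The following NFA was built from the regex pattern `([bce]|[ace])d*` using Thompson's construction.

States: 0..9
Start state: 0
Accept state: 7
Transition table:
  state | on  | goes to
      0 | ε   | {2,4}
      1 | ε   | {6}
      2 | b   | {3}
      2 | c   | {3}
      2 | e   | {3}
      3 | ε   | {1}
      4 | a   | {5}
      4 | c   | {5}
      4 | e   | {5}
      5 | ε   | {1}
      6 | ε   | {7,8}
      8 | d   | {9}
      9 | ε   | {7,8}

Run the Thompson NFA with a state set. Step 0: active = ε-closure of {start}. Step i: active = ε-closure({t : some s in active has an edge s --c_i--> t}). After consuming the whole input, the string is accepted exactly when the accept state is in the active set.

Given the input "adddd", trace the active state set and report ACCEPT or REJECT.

initial (ε-close {0}): {0,2,4}
'a' @ 1: {1,5,6,7,8}  (accept∈set)
'd' @ 2: {7,8,9}  (accept∈set)
'd' @ 3: {7,8,9}  (accept∈set)
'd' @ 4: {7,8,9}  (accept∈set)
'd' @ 5: {7,8,9}  (accept∈set)
after full input: {7,8,9}  (accept=7 in)

Answer: ACCEPT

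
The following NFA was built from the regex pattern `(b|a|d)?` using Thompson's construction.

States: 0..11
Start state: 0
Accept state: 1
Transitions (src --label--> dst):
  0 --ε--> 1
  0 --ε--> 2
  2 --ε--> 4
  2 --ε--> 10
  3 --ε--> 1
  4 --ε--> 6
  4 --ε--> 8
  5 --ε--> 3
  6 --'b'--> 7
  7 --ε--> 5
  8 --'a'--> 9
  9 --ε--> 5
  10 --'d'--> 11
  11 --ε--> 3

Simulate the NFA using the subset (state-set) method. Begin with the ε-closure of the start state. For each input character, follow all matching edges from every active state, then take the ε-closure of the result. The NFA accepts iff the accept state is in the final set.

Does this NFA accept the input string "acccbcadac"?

Answer: REJECT

Trace:
S₀ = ε-closure({0}) = {0,1,2,4,6,8,10}
'a' @ 1: {1,3,5,9}  [accepting]
'c' @ 2: {}  — dead — no transitions
rest 'ccbcadac' ignored (set empty)
after full input: {}  (accept=1 not in)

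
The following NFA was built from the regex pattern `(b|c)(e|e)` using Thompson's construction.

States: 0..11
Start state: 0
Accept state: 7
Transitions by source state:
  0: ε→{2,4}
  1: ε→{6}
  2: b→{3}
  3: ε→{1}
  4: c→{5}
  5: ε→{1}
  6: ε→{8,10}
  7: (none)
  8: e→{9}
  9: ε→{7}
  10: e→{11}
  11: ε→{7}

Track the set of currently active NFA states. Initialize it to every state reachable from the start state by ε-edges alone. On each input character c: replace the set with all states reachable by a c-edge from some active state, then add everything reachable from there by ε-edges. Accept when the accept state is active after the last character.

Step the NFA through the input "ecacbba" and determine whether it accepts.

initial (ε-close {0}): {0,2,4}
'e' @ 1: {}  — dead — no transitions
rest 'cacbba' ignored (set empty)
final: {}; accept 7 not in set

Answer: REJECT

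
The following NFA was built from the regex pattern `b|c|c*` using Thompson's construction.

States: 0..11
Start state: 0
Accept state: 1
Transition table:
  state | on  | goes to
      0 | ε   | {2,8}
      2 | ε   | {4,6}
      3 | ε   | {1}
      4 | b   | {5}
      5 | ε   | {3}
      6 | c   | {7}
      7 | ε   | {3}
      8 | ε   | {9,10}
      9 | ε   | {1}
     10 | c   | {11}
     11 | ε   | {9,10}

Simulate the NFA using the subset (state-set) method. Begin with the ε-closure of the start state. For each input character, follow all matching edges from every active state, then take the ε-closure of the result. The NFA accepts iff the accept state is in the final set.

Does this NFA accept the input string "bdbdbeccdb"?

Answer: REJECT

Steps:
initial (ε-close {0}): {0,1,2,4,6,8,9,10}
'b' @ 1: {1,3,5}  [accepting]
'd' @ 2: {}  — no active states
rest 'bdbeccdb' ignored (set empty)
end set {} — state 1 not in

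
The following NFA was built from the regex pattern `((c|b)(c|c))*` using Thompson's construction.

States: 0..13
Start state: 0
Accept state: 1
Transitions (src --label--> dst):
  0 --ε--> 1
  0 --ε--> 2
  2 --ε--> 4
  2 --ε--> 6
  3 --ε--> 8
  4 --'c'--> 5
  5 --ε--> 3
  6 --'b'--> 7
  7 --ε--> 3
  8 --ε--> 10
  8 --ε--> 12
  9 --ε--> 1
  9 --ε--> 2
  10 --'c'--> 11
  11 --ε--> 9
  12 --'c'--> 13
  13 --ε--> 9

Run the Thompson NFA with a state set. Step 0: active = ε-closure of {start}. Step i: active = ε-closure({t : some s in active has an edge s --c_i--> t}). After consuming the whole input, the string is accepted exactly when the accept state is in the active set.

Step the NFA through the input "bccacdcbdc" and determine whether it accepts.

Answer: REJECT

Steps:
initial (ε-close {0}): {0,1,2,4,6}
'b' @ 1: {3,7,8,10,12}
'c' @ 2: {1,2,4,6,9,11,13}  [accepting]
'c' @ 3: {3,5,8,10,12}
'a' @ 4: {}  — no active states
rest 'cdcbdc' ignored (set empty)
after full input: {}  (accept=1 not in)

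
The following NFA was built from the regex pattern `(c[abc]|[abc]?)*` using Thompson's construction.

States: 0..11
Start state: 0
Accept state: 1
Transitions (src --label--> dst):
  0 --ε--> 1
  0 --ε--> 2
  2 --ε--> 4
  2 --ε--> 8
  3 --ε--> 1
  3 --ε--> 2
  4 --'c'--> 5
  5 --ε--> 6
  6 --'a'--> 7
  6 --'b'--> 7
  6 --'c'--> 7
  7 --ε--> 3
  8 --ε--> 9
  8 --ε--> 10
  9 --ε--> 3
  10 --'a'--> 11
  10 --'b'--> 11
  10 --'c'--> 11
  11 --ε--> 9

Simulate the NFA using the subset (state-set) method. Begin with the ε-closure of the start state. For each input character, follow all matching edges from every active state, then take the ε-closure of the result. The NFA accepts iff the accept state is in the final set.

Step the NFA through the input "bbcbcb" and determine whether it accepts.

start: ε-closure({0}) = {0,1,2,3,4,8,9,10}
'b' @ 1: {1,2,3,4,8,9,10,11}  ✓accept
'b' @ 2: {1,2,3,4,8,9,10,11}  ✓accept
'c' @ 3: {1,2,3,4,5,6,8,9,10,11}  ✓accept
'b' @ 4: {1,2,3,4,7,8,9,10,11}  ✓accept
'c' @ 5: {1,2,3,4,5,6,8,9,10,11}  ✓accept
'b' @ 6: {1,2,3,4,7,8,9,10,11}  ✓accept
after full input: {1,2,3,4,7,8,9,10,11}  (accept=1 in)

Answer: ACCEPT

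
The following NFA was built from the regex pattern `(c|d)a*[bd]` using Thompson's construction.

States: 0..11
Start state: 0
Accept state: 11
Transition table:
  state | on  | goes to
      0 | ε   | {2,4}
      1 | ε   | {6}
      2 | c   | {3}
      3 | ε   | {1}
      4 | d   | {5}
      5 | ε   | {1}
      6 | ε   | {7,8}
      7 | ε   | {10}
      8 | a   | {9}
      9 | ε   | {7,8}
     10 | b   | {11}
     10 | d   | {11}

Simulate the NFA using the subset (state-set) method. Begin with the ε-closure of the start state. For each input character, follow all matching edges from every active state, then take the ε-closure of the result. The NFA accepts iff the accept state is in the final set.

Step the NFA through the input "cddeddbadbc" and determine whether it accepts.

S₀ = ε-closure({0}) = {0,2,4}
'c' @ 1: {1,3,6,7,8,10}
'd' @ 2: {11}  [accepting]
'd' @ 3: {}  — state set empty
rest 'eddbadbc' ignored (set empty)
after full input: {}  (accept=11 not in)

Answer: REJECT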